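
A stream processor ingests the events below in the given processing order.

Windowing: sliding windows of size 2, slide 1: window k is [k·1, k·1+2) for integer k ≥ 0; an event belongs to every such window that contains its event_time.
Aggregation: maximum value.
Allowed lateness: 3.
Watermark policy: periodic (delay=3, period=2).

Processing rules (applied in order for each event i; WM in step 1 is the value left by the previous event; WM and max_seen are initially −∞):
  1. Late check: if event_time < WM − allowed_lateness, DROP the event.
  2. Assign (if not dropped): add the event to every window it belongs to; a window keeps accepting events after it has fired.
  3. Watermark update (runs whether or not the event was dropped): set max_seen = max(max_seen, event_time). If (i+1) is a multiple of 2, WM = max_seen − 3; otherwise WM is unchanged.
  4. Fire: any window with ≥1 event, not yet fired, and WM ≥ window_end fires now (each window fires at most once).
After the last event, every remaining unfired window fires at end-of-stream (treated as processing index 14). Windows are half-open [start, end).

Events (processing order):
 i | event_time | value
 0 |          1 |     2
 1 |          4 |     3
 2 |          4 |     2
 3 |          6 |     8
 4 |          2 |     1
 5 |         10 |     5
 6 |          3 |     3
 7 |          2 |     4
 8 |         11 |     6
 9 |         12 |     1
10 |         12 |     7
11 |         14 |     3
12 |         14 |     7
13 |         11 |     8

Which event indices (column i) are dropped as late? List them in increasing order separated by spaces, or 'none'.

6 7

i=0 t=1 v=2: → [1,3),[0,2); WM=−∞
i=1 t=4 v=3: → [4,6),[3,5); WM=1
i=2 t=4 v=2: → [4,6),[3,5); WM=1
i=3 t=6 v=8: → [6,8),[5,7); WM=3; [0,2) fires=2 [1,3) fires=2
i=4 t=2 v=1: → [2,4),[1,3); WM=3
i=5 t=10 v=5: → [10,12),[9,11); WM=7; [2,4) fires=1 [3,5) fires=3 [4,6) fires=3 [5,7) fires=8
i=6 t=3 v=3: DROP (t<7-3); WM=7
i=7 t=2 v=4: DROP (t<7-3); WM=7
i=8 t=11 v=6: → [11,13),[10,12); WM=7
i=9 t=12 v=1: → [12,14),[11,13); WM=9; [6,8) fires=8
i=10 t=12 v=7: → [12,14),[11,13); WM=9
i=11 t=14 v=3: → [14,16),[13,15); WM=11; [9,11) fires=5
i=12 t=14 v=7: → [14,16),[13,15); WM=11
i=13 t=11 v=8: → [11,13),[10,12); WM=11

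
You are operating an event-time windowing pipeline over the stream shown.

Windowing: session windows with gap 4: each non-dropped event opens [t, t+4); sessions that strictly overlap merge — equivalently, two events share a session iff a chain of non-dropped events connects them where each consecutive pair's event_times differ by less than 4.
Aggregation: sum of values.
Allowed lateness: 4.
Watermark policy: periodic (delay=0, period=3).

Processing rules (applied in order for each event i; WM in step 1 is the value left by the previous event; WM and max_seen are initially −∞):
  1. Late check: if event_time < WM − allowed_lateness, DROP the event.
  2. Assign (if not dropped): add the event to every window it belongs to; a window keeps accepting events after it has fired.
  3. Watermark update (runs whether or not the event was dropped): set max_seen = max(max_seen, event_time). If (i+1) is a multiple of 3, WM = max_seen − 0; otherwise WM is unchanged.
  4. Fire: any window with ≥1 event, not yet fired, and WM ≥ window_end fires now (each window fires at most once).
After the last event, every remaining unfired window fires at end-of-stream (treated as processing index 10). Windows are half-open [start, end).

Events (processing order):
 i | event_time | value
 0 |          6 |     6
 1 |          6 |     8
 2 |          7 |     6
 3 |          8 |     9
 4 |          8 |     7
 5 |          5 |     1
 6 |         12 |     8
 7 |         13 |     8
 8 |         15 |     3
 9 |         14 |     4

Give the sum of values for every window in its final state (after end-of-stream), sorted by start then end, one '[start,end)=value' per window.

i=0 t=6 v=6: → [6,10); WM=−∞
i=1 t=6 v=8: → [6,10); WM=−∞
i=2 t=7 v=6: → [6,11); WM=7
i=3 t=8 v=9: → [6,12); WM=7
i=4 t=8 v=7: → [6,12); WM=7
i=5 t=5 v=1: → [5,12); WM=8
i=6 t=12 v=8: → [12,16); WM=8
i=7 t=13 v=8: → [12,17); WM=8
i=8 t=15 v=3: → [12,19); WM=15
i=9 t=14 v=4: → [12,19); WM=15

[5,12)=37 [12,19)=23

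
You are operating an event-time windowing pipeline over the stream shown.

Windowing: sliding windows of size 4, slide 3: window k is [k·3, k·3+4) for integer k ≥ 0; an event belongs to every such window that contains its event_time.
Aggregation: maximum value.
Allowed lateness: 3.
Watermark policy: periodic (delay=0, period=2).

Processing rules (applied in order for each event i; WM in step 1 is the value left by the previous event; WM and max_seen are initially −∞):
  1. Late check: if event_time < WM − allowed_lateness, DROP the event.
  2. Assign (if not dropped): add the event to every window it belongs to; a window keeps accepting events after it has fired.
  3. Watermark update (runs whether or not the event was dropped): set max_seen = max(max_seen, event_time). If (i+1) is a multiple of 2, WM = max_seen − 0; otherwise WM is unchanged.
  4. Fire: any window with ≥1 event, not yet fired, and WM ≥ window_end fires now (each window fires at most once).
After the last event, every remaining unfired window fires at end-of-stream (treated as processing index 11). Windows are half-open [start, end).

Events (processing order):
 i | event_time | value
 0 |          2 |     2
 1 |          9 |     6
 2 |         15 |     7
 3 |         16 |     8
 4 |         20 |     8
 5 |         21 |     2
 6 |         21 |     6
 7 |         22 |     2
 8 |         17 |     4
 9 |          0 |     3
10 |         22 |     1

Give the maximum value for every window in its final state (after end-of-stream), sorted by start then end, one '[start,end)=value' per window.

i=0 t=2 v=2: → [0,4); WM=−∞
i=1 t=9 v=6: → [9,13),[6,10); WM=9; [0,4) fires=2
i=2 t=15 v=7: → [15,19),[12,16); WM=9
i=3 t=16 v=8: → [15,19); WM=16; [6,10) fires=6 [9,13) fires=6 [12,16) fires=7
i=4 t=20 v=8: → [18,22); WM=16
i=5 t=21 v=2: → [21,25),[18,22); WM=21; [15,19) fires=8
i=6 t=21 v=6: → [21,25),[18,22); WM=21
i=7 t=22 v=2: → [21,25); WM=22; [18,22) fires=8
i=8 t=17 v=4: DROP (t<22-3); WM=22
i=9 t=0 v=3: DROP (t<22-3); WM=22
i=10 t=22 v=1: → [21,25); WM=22

[0,4)=2 [6,10)=6 [9,13)=6 [12,16)=7 [15,19)=8 [18,22)=8 [21,25)=6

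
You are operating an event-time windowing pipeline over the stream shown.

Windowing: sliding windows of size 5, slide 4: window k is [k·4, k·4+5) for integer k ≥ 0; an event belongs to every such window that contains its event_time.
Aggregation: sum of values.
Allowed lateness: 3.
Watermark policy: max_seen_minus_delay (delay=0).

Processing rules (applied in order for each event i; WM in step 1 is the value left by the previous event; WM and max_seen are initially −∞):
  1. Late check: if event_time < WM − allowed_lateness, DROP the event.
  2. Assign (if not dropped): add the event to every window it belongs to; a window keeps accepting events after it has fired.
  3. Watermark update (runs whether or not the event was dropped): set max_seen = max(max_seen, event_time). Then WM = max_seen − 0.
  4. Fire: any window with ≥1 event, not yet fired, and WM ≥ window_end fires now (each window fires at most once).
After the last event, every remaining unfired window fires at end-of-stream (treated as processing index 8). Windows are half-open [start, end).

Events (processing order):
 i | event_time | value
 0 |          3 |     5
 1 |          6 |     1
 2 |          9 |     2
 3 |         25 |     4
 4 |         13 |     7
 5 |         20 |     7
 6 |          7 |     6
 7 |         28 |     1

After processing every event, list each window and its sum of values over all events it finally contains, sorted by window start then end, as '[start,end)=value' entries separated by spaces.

i=0 t=3 v=5: → [0,5); WM=3
i=1 t=6 v=1: → [4,9); WM=6; [0,5) fires=5
i=2 t=9 v=2: → [8,13); WM=9; [4,9) fires=1
i=3 t=25 v=4: → [24,29); WM=25; [8,13) fires=2
i=4 t=13 v=7: DROP (t<25-3); WM=25
i=5 t=20 v=7: DROP (t<25-3); WM=25
i=6 t=7 v=6: DROP (t<25-3); WM=25
i=7 t=28 v=1: → [28,33),[24,29); WM=28

[0,5)=5 [4,9)=1 [8,13)=2 [24,29)=5 [28,33)=1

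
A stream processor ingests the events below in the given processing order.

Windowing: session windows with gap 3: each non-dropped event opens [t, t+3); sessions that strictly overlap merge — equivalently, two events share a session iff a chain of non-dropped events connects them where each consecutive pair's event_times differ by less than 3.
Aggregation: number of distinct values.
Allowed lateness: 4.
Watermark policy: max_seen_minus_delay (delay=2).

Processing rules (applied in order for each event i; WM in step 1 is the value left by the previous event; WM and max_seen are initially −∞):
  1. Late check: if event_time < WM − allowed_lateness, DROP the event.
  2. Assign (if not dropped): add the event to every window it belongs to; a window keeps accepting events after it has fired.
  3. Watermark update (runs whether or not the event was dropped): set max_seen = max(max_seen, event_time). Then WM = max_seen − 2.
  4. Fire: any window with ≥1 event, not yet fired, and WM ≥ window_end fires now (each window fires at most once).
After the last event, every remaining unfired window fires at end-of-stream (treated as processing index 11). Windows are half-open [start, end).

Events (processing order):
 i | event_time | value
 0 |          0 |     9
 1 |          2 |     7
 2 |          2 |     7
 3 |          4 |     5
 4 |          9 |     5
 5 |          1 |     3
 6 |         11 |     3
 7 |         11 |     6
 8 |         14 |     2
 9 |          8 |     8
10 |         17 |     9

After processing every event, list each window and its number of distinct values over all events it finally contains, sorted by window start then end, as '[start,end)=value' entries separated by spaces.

[0,7)=3 [8,14)=4 [14,17)=1 [17,20)=1

i=0 t=0 v=9: → [0,3); WM=-2
i=1 t=2 v=7: → [0,5); WM=0
i=2 t=2 v=7: → [0,5); WM=0
i=3 t=4 v=5: → [0,7); WM=2
i=4 t=9 v=5: → [9,12); WM=7
i=5 t=1 v=3: DROP (t<7-4); WM=7
i=6 t=11 v=3: → [9,14); WM=9
i=7 t=11 v=6: → [9,14); WM=9
i=8 t=14 v=2: → [14,17); WM=12
i=9 t=8 v=8: → [8,14); WM=12
i=10 t=17 v=9: → [17,20); WM=15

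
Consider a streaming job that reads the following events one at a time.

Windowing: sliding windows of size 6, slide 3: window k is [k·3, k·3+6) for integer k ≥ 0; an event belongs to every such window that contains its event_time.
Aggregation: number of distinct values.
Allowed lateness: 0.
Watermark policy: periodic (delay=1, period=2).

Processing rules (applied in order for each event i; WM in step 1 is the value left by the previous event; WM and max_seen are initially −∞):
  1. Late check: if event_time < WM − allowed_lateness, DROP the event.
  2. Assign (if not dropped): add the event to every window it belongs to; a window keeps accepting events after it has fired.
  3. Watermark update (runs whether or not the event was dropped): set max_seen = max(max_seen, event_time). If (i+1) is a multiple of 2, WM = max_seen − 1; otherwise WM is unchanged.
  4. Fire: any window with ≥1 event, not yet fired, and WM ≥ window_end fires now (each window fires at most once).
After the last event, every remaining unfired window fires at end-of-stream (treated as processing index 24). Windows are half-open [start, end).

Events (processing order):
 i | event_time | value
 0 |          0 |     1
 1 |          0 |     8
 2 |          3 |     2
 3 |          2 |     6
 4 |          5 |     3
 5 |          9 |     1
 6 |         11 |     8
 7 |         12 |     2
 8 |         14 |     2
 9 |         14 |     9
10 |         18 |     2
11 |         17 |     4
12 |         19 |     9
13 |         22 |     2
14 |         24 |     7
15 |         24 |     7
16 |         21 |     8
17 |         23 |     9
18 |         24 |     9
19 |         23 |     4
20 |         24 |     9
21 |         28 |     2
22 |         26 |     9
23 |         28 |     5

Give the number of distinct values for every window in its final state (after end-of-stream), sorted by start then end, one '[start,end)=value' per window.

i=0 t=0 v=1: → [0,6); WM=−∞
i=1 t=0 v=8: → [0,6); WM=-1
i=2 t=3 v=2: → [3,9),[0,6); WM=-1
i=3 t=2 v=6: → [0,6); WM=2
i=4 t=5 v=3: → [3,9),[0,6); WM=2
i=5 t=9 v=1: → [9,15),[6,12); WM=8; [0,6) fires=5
i=6 t=11 v=8: → [9,15),[6,12); WM=8
i=7 t=12 v=2: → [12,18),[9,15); WM=11; [3,9) fires=2
i=8 t=14 v=2: → [12,18),[9,15); WM=11
i=9 t=14 v=9: → [12,18),[9,15); WM=13; [6,12) fires=2
i=10 t=18 v=2: → [18,24),[15,21); WM=13
i=11 t=17 v=4: → [15,21),[12,18); WM=17; [9,15) fires=4
i=12 t=19 v=9: → [18,24),[15,21); WM=17
i=13 t=22 v=2: → [21,27),[18,24); WM=21; [12,18) fires=3 [15,21) fires=3
i=14 t=24 v=7: → [24,30),[21,27); WM=21
i=15 t=24 v=7: → [24,30),[21,27); WM=23
i=16 t=21 v=8: DROP (t<23-0); WM=23
i=17 t=23 v=9: → [21,27),[18,24); WM=23
i=18 t=24 v=9: → [24,30),[21,27); WM=23
i=19 t=23 v=4: → [21,27),[18,24); WM=23
i=20 t=24 v=9: → [24,30),[21,27); WM=23
i=21 t=28 v=2: → [27,33),[24,30); WM=27; [18,24) fires=3 [21,27) fires=4
i=22 t=26 v=9: DROP (t<27-0); WM=27
i=23 t=28 v=5: → [27,33),[24,30); WM=27

[0,6)=5 [3,9)=2 [6,12)=2 [9,15)=4 [12,18)=3 [15,21)=3 [18,24)=3 [21,27)=4 [24,30)=4 [27,33)=2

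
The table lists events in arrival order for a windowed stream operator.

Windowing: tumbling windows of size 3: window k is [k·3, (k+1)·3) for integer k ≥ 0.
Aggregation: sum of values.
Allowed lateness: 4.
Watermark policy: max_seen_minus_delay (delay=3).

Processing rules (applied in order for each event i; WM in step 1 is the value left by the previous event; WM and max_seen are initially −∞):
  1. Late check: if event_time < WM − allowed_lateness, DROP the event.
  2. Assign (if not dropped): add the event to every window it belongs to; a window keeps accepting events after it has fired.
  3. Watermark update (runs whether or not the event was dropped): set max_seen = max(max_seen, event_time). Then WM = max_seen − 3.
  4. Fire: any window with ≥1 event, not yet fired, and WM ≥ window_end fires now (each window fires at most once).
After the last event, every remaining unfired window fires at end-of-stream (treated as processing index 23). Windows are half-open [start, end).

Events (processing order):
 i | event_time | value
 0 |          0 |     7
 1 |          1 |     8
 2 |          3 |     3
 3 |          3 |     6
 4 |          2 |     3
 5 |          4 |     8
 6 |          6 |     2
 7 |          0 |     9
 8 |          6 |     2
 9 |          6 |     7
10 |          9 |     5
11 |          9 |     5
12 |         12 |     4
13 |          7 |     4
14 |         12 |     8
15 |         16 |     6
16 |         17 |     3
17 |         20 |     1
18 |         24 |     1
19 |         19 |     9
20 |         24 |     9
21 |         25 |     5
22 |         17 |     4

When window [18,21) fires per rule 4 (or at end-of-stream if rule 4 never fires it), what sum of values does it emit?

i=0 t=0 v=7: → [0,3); WM=-3
i=1 t=1 v=8: → [0,3); WM=-2
i=2 t=3 v=3: → [3,6); WM=0
i=3 t=3 v=6: → [3,6); WM=0
i=4 t=2 v=3: → [0,3); WM=0
i=5 t=4 v=8: → [3,6); WM=1
i=6 t=6 v=2: → [6,9); WM=3; [0,3) fires=18
i=7 t=0 v=9: → [0,3); WM=3
i=8 t=6 v=2: → [6,9); WM=3
i=9 t=6 v=7: → [6,9); WM=3
i=10 t=9 v=5: → [9,12); WM=6; [3,6) fires=17
i=11 t=9 v=5: → [9,12); WM=6
i=12 t=12 v=4: → [12,15); WM=9; [6,9) fires=11
i=13 t=7 v=4: → [6,9); WM=9
i=14 t=12 v=8: → [12,15); WM=9
i=15 t=16 v=6: → [15,18); WM=13; [9,12) fires=10
i=16 t=17 v=3: → [15,18); WM=14
i=17 t=20 v=1: → [18,21); WM=17; [12,15) fires=12
i=18 t=24 v=1: → [24,27); WM=21; [15,18) fires=9 [18,21) fires=1
i=19 t=19 v=9: → [18,21); WM=21
i=20 t=24 v=9: → [24,27); WM=21
i=21 t=25 v=5: → [24,27); WM=22
i=22 t=17 v=4: DROP (t<22-4); WM=22

1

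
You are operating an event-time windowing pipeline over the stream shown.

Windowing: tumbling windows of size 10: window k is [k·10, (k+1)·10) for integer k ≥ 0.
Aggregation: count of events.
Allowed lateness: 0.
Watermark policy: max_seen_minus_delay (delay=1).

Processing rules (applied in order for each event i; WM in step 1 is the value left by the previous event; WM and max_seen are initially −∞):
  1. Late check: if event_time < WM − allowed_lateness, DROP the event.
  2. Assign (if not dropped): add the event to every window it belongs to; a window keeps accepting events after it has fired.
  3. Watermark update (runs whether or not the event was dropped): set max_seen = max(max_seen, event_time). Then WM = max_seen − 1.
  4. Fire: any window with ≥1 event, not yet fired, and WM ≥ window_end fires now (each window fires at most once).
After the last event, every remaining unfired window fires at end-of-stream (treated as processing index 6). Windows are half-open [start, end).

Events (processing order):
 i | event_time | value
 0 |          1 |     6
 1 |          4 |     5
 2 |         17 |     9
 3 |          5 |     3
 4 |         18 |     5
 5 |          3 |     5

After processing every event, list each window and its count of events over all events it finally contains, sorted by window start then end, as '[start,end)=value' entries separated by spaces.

[0,10)=2 [10,20)=2

i=0 t=1 v=6: → [0,10); WM=0
i=1 t=4 v=5: → [0,10); WM=3
i=2 t=17 v=9: → [10,20); WM=16; [0,10) fires=2
i=3 t=5 v=3: DROP (t<16-0); WM=16
i=4 t=18 v=5: → [10,20); WM=17
i=5 t=3 v=5: DROP (t<17-0); WM=17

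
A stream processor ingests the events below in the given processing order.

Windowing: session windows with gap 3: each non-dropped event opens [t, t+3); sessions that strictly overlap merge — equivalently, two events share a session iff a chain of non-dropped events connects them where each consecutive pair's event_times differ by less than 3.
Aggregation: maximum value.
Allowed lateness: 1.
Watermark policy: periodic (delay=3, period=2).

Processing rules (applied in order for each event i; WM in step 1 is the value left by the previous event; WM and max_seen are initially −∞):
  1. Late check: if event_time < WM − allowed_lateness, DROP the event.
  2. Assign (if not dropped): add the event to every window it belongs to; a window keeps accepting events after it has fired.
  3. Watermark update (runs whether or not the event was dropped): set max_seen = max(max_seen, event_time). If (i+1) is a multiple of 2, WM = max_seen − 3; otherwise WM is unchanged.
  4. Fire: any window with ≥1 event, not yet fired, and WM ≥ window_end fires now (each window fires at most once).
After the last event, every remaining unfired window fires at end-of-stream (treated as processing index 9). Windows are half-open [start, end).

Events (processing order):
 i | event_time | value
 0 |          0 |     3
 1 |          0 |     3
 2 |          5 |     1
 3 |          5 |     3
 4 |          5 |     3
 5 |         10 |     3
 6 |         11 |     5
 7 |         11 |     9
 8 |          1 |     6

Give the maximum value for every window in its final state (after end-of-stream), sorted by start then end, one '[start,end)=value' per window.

[0,3)=3 [5,8)=3 [10,14)=9

i=0 t=0 v=3: → [0,3); WM=−∞
i=1 t=0 v=3: → [0,3); WM=-3
i=2 t=5 v=1: → [5,8); WM=-3
i=3 t=5 v=3: → [5,8); WM=2
i=4 t=5 v=3: → [5,8); WM=2
i=5 t=10 v=3: → [10,13); WM=7
i=6 t=11 v=5: → [10,14); WM=7
i=7 t=11 v=9: → [10,14); WM=8
i=8 t=1 v=6: DROP (t<8-1); WM=8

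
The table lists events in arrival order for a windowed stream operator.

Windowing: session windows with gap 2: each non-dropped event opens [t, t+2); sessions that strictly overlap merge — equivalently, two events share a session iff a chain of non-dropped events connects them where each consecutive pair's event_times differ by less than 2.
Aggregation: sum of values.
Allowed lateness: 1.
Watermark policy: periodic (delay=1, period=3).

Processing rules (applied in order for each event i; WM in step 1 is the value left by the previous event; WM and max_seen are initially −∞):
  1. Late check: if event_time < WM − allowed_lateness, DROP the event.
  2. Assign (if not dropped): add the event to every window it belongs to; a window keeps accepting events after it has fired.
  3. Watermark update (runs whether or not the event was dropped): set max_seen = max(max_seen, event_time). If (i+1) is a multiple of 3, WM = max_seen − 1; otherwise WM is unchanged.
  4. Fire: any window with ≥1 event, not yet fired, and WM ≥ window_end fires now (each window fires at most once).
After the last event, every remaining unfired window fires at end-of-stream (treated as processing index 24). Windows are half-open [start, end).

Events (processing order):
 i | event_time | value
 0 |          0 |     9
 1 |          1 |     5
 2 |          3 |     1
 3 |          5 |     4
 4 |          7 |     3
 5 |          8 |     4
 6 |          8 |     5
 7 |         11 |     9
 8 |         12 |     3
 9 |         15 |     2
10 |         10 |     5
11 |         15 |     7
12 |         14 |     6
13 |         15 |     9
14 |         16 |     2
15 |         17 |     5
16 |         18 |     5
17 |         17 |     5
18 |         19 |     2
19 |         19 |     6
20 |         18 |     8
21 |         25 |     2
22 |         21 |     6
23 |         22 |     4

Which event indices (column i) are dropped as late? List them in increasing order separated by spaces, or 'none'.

none

i=0 t=0 v=9: → [0,2); WM=−∞
i=1 t=1 v=5: → [0,3); WM=−∞
i=2 t=3 v=1: → [3,5); WM=2
i=3 t=5 v=4: → [5,7); WM=2
i=4 t=7 v=3: → [7,9); WM=2
i=5 t=8 v=4: → [7,10); WM=7
i=6 t=8 v=5: → [7,10); WM=7
i=7 t=11 v=9: → [11,13); WM=7
i=8 t=12 v=3: → [11,14); WM=11
i=9 t=15 v=2: → [15,17); WM=11
i=10 t=10 v=5: → [10,14); WM=11
i=11 t=15 v=7: → [15,17); WM=14
i=12 t=14 v=6: → [14,17); WM=14
i=13 t=15 v=9: → [14,17); WM=14
i=14 t=16 v=2: → [14,18); WM=15
i=15 t=17 v=5: → [14,19); WM=15
i=16 t=18 v=5: → [14,20); WM=15
i=17 t=17 v=5: → [14,20); WM=17
i=18 t=19 v=2: → [14,21); WM=17
i=19 t=19 v=6: → [14,21); WM=17
i=20 t=18 v=8: → [14,21); WM=18
i=21 t=25 v=2: → [25,27); WM=18
i=22 t=21 v=6: → [21,23); WM=18
i=23 t=22 v=4: → [21,24); WM=24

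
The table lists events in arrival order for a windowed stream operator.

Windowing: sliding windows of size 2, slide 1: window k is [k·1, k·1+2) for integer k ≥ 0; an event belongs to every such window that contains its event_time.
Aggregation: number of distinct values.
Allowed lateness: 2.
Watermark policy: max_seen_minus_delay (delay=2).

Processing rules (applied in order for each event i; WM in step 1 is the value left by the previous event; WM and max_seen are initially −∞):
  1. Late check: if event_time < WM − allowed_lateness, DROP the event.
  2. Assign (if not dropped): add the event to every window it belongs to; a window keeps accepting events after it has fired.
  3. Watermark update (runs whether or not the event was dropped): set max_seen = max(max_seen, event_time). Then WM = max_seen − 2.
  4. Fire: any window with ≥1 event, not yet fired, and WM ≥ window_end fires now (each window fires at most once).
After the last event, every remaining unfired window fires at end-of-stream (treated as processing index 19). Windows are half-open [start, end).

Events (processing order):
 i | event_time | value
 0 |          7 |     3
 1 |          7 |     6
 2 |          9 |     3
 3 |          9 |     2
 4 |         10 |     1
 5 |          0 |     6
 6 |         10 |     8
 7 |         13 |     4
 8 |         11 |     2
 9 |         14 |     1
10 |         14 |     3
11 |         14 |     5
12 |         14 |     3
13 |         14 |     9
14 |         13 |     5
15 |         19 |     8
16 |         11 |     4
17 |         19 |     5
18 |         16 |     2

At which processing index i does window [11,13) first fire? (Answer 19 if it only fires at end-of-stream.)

i=0 t=7 v=3: → [7,9),[6,8); WM=5
i=1 t=7 v=6: → [7,9),[6,8); WM=5
i=2 t=9 v=3: → [9,11),[8,10); WM=7
i=3 t=9 v=2: → [9,11),[8,10); WM=7
i=4 t=10 v=1: → [10,12),[9,11); WM=8; [6,8) fires=2
i=5 t=0 v=6: DROP (t<8-2); WM=8
i=6 t=10 v=8: → [10,12),[9,11); WM=8
i=7 t=13 v=4: → [13,15),[12,14); WM=11; [7,9) fires=2 [8,10) fires=2 [9,11) fires=4
i=8 t=11 v=2: → [11,13),[10,12); WM=11
i=9 t=14 v=1: → [14,16),[13,15); WM=12; [10,12) fires=3
i=10 t=14 v=3: → [14,16),[13,15); WM=12
i=11 t=14 v=5: → [14,16),[13,15); WM=12
i=12 t=14 v=3: → [14,16),[13,15); WM=12
i=13 t=14 v=9: → [14,16),[13,15); WM=12
i=14 t=13 v=5: → [13,15),[12,14); WM=12
i=15 t=19 v=8: → [19,21),[18,20); WM=17; [11,13) fires=1 [12,14) fires=2 [13,15) fires=5 [14,16) fires=4
i=16 t=11 v=4: DROP (t<17-2); WM=17
i=17 t=19 v=5: → [19,21),[18,20); WM=17
i=18 t=16 v=2: → [16,18),[15,17); WM=17; [15,17) fires=1

15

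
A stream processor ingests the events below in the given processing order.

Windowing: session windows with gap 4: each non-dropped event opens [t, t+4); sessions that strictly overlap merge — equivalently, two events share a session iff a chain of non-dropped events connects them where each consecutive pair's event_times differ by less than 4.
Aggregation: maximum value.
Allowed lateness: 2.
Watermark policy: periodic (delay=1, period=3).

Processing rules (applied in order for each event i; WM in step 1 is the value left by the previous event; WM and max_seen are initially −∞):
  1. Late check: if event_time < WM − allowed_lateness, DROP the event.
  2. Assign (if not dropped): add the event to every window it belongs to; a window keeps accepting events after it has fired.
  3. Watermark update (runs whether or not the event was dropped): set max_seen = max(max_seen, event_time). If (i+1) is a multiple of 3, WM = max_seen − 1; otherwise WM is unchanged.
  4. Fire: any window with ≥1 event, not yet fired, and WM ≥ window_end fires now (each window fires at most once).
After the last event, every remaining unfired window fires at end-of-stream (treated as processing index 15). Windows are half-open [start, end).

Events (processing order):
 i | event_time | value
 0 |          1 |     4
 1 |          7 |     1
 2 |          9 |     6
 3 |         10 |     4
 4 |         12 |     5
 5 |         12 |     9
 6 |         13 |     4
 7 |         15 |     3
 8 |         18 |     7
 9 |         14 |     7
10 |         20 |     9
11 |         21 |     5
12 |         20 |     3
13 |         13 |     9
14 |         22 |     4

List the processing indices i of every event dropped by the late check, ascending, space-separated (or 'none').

9 13

i=0 t=1 v=4: → [1,5); WM=−∞
i=1 t=7 v=1: → [7,11); WM=−∞
i=2 t=9 v=6: → [7,13); WM=8
i=3 t=10 v=4: → [7,14); WM=8
i=4 t=12 v=5: → [7,16); WM=8
i=5 t=12 v=9: → [7,16); WM=11
i=6 t=13 v=4: → [7,17); WM=11
i=7 t=15 v=3: → [7,19); WM=11
i=8 t=18 v=7: → [7,22); WM=17
i=9 t=14 v=7: DROP (t<17-2); WM=17
i=10 t=20 v=9: → [7,24); WM=17
i=11 t=21 v=5: → [7,25); WM=20
i=12 t=20 v=3: → [7,25); WM=20
i=13 t=13 v=9: DROP (t<20-2); WM=20
i=14 t=22 v=4: → [7,26); WM=21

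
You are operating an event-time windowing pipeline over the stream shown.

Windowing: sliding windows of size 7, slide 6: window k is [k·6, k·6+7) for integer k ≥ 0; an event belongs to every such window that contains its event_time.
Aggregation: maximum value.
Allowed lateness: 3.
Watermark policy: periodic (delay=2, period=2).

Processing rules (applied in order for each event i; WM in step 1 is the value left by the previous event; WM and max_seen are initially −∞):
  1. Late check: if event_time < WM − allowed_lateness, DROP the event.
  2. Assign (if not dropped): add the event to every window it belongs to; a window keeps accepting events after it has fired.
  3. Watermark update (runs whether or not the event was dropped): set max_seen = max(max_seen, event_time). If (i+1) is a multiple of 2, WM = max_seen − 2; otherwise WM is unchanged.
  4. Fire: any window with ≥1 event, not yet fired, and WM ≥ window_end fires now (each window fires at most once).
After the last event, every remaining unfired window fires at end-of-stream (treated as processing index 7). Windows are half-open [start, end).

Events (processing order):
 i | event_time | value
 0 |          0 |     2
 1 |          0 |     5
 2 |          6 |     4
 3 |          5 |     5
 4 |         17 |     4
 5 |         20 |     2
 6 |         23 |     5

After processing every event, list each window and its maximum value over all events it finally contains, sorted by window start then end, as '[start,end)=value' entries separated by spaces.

[0,7)=5 [6,13)=4 [12,19)=4 [18,25)=5

i=0 t=0 v=2: → [0,7); WM=−∞
i=1 t=0 v=5: → [0,7); WM=-2
i=2 t=6 v=4: → [6,13),[0,7); WM=-2
i=3 t=5 v=5: → [0,7); WM=4
i=4 t=17 v=4: → [12,19); WM=4
i=5 t=20 v=2: → [18,25); WM=18; [0,7) fires=5 [6,13) fires=4
i=6 t=23 v=5: → [18,25); WM=18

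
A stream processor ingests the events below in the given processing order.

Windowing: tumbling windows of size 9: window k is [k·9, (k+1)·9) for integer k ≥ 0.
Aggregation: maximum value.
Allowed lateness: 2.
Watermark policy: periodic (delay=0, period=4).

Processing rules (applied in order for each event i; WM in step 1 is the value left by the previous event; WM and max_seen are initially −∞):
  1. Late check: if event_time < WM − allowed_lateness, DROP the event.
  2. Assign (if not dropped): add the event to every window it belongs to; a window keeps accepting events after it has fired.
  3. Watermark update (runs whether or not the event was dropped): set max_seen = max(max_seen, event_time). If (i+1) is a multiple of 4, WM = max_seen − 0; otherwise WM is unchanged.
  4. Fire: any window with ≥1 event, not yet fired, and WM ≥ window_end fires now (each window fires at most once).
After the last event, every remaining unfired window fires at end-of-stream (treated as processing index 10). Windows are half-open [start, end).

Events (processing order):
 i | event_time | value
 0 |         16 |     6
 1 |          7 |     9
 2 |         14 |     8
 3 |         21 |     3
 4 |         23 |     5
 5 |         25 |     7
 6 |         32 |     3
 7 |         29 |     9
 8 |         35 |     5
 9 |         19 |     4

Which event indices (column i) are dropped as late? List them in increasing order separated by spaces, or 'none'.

i=0 t=16 v=6: → [9,18); WM=−∞
i=1 t=7 v=9: → [0,9); WM=−∞
i=2 t=14 v=8: → [9,18); WM=−∞
i=3 t=21 v=3: → [18,27); WM=21; [0,9) fires=9 [9,18) fires=8
i=4 t=23 v=5: → [18,27); WM=21
i=5 t=25 v=7: → [18,27); WM=21
i=6 t=32 v=3: → [27,36); WM=21
i=7 t=29 v=9: → [27,36); WM=32; [18,27) fires=7
i=8 t=35 v=5: → [27,36); WM=32
i=9 t=19 v=4: DROP (t<32-2); WM=32

9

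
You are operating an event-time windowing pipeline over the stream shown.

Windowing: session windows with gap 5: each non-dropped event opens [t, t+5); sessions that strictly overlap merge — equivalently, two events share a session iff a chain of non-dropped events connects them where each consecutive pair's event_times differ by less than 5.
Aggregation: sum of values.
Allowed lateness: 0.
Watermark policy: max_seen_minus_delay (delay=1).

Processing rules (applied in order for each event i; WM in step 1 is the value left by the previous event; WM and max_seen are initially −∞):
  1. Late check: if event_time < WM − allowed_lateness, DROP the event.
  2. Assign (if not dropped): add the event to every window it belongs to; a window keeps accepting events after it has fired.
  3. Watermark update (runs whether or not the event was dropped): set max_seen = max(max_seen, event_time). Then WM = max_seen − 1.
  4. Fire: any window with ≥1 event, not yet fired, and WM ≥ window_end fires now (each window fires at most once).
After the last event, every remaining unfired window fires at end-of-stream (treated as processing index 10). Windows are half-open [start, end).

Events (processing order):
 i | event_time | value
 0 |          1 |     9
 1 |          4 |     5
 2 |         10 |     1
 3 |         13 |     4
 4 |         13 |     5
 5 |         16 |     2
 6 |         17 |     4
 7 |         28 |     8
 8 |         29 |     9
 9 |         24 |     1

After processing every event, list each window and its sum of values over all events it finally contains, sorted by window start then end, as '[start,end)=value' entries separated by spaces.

[1,9)=14 [10,22)=16 [28,34)=17

i=0 t=1 v=9: → [1,6); WM=0
i=1 t=4 v=5: → [1,9); WM=3
i=2 t=10 v=1: → [10,15); WM=9
i=3 t=13 v=4: → [10,18); WM=12
i=4 t=13 v=5: → [10,18); WM=12
i=5 t=16 v=2: → [10,21); WM=15
i=6 t=17 v=4: → [10,22); WM=16
i=7 t=28 v=8: → [28,33); WM=27
i=8 t=29 v=9: → [28,34); WM=28
i=9 t=24 v=1: DROP (t<28-0); WM=28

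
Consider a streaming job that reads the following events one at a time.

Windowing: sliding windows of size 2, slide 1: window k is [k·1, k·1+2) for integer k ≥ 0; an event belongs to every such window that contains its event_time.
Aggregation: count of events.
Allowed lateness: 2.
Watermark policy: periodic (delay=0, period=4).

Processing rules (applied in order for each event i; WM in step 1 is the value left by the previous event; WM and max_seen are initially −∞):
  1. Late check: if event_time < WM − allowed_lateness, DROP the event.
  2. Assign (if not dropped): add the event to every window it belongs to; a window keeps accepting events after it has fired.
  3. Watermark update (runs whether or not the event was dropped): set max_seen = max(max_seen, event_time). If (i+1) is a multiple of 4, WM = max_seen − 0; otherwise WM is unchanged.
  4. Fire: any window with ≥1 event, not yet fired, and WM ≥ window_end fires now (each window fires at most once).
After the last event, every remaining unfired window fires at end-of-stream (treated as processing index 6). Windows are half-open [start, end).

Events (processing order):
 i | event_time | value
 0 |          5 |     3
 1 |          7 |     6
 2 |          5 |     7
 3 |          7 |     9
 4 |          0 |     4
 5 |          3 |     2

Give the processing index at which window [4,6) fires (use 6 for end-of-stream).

i=0 t=5 v=3: → [5,7),[4,6); WM=−∞
i=1 t=7 v=6: → [7,9),[6,8); WM=−∞
i=2 t=5 v=7: → [5,7),[4,6); WM=−∞
i=3 t=7 v=9: → [7,9),[6,8); WM=7; [4,6) fires=2 [5,7) fires=2
i=4 t=0 v=4: DROP (t<7-2); WM=7
i=5 t=3 v=2: DROP (t<7-2); WM=7

3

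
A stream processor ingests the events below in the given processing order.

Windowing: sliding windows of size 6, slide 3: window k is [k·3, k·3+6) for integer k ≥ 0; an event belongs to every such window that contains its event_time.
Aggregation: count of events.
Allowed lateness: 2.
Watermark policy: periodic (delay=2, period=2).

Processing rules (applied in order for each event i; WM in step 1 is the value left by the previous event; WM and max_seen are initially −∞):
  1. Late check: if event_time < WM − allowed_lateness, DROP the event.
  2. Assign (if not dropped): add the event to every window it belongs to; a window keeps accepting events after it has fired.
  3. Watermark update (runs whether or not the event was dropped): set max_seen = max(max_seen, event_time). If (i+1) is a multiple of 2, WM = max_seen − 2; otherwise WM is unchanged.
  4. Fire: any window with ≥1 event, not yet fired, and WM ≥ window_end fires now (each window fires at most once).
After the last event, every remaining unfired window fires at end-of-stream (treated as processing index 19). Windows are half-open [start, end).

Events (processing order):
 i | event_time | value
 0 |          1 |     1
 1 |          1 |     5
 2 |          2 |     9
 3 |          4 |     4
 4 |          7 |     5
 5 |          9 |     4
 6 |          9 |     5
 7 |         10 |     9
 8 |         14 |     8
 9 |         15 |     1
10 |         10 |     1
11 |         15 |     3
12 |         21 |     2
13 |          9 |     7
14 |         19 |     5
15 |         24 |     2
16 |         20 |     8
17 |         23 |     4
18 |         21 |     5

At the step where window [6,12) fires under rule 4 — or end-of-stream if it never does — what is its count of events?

i=0 t=1 v=1: → [0,6); WM=−∞
i=1 t=1 v=5: → [0,6); WM=-1
i=2 t=2 v=9: → [0,6); WM=-1
i=3 t=4 v=4: → [3,9),[0,6); WM=2
i=4 t=7 v=5: → [6,12),[3,9); WM=2
i=5 t=9 v=4: → [9,15),[6,12); WM=7; [0,6) fires=4
i=6 t=9 v=5: → [9,15),[6,12); WM=7
i=7 t=10 v=9: → [9,15),[6,12); WM=8
i=8 t=14 v=8: → [12,18),[9,15); WM=8
i=9 t=15 v=1: → [15,21),[12,18); WM=13; [3,9) fires=2 [6,12) fires=4
i=10 t=10 v=1: DROP (t<13-2); WM=13
i=11 t=15 v=3: → [15,21),[12,18); WM=13
i=12 t=21 v=2: → [21,27),[18,24); WM=13
i=13 t=9 v=7: DROP (t<13-2); WM=19; [9,15) fires=4 [12,18) fires=3
i=14 t=19 v=5: → [18,24),[15,21); WM=19
i=15 t=24 v=2: → [24,30),[21,27); WM=22; [15,21) fires=3
i=16 t=20 v=8: → [18,24),[15,21); WM=22
i=17 t=23 v=4: → [21,27),[18,24); WM=22
i=18 t=21 v=5: → [21,27),[18,24); WM=22

4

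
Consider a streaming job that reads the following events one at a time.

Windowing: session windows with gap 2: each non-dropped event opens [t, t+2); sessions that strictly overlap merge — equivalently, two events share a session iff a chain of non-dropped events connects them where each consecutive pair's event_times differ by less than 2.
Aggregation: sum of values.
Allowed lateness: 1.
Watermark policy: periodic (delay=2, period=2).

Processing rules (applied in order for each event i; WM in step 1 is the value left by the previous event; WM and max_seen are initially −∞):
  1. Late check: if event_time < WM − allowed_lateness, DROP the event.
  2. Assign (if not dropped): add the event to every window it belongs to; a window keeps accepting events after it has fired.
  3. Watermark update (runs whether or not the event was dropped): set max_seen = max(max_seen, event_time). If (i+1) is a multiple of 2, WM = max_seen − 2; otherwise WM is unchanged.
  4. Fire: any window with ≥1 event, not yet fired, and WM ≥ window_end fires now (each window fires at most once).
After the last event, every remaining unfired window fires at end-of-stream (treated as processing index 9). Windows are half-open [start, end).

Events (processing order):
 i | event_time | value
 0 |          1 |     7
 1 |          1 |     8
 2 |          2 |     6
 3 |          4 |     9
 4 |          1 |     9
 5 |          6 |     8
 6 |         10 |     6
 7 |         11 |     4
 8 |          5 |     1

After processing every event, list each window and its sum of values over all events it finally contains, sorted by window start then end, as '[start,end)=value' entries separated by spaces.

[1,4)=30 [4,6)=9 [6,8)=8 [10,13)=10

i=0 t=1 v=7: → [1,3); WM=−∞
i=1 t=1 v=8: → [1,3); WM=-1
i=2 t=2 v=6: → [1,4); WM=-1
i=3 t=4 v=9: → [4,6); WM=2
i=4 t=1 v=9: → [1,4); WM=2
i=5 t=6 v=8: → [6,8); WM=4
i=6 t=10 v=6: → [10,12); WM=4
i=7 t=11 v=4: → [10,13); WM=9
i=8 t=5 v=1: DROP (t<9-1); WM=9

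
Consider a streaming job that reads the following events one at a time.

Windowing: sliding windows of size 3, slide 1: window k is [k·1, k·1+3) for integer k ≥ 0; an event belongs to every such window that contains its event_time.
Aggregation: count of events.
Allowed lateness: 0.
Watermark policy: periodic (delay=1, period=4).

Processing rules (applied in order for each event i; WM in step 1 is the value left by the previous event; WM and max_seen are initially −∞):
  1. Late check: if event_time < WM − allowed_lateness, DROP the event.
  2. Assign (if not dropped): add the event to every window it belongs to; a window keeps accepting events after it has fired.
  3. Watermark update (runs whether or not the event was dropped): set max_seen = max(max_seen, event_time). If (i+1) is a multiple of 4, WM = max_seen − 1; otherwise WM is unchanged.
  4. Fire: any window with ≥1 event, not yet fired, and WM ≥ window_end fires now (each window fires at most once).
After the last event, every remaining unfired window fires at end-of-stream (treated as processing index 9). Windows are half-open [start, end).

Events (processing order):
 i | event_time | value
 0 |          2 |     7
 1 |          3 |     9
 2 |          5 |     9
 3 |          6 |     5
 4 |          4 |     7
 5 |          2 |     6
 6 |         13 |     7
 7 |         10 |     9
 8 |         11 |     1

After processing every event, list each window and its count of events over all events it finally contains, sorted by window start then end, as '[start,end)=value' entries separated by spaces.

[0,3)=1 [1,4)=2 [2,5)=2 [3,6)=2 [4,7)=2 [5,8)=2 [6,9)=1 [8,11)=1 [9,12)=1 [10,13)=1 [11,14)=1 [12,15)=1 [13,16)=1

i=0 t=2 v=7: → [2,5),[1,4),[0,3); WM=−∞
i=1 t=3 v=9: → [3,6),[2,5),[1,4); WM=−∞
i=2 t=5 v=9: → [5,8),[4,7),[3,6); WM=−∞
i=3 t=6 v=5: → [6,9),[5,8),[4,7); WM=5; [0,3) fires=1 [1,4) fires=2 [2,5) fires=2
i=4 t=4 v=7: DROP (t<5-0); WM=5
i=5 t=2 v=6: DROP (t<5-0); WM=5
i=6 t=13 v=7: → [13,16),[12,15),[11,14); WM=5
i=7 t=10 v=9: → [10,13),[9,12),[8,11); WM=12; [3,6) fires=2 [4,7) fires=2 [5,8) fires=2 [6,9) fires=1 [8,11) fires=1 [9,12) fires=1
i=8 t=11 v=1: DROP (t<12-0); WM=12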